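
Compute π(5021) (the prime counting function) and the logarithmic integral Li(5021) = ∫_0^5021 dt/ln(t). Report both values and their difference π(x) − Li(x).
π(5021) = 673;  Li(5021) ≈ 686.75;  π(x) − Li(x) ≈ -13.75.

Direct count of primes ≤ 5021 gives π(5021) = 673. Numerical evaluation of the logarithmic integral gives Li(5021) ≈ 686.75. The difference π(x) − Li(x) ≈ -13.75 is typically negative for small/moderate x (Li(x) overestimates), though Littlewood's theorem shows this sign changes infinitely often.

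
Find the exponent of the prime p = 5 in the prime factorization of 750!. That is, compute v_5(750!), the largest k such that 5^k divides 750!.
v_5(750!) = 187

Legendre's formula: v_p(n!) = Σ_{k ≥ 1} ⌊n / p^k⌋. For p = 5, n = 750, the terms are:
  ⌊750/5^1⌋ = ⌊750/5⌋ = 150
  ⌊750/5^2⌋ = ⌊750/25⌋ = 30
  ⌊750/5^3⌋ = ⌊750/125⌋ = 6
  ⌊750/5^4⌋ = ⌊750/625⌋ = 1
(the next term ⌊750/5^5⌋ = 0, terminating the sum). Summing: v_5(750!) = 150 + 30 + 6 + 1 = 187.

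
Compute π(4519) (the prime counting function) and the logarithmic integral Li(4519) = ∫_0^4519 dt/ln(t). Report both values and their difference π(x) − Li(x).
π(4519) = 614;  Li(4519) ≈ 627.47;  π(x) − Li(x) ≈ -13.47.

Direct count of primes ≤ 4519 gives π(4519) = 614. Numerical evaluation of the logarithmic integral gives Li(4519) ≈ 627.47. The difference π(x) − Li(x) ≈ -13.47 is typically negative for small/moderate x (Li(x) overestimates), though Littlewood's theorem shows this sign changes infinitely often.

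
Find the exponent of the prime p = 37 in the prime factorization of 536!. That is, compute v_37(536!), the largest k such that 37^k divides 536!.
v_37(536!) = 14

Legendre's formula: v_p(n!) = Σ_{k ≥ 1} ⌊n / p^k⌋. For p = 37, n = 536, the terms are:
  ⌊536/37^1⌋ = ⌊536/37⌋ = 14
(the next term ⌊536/37^2⌋ = 0, terminating the sum). Summing: v_37(536!) = 14 = 14.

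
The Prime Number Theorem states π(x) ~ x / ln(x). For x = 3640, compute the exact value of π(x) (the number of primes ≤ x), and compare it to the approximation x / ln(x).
π(3640) = 509;  x/ln(x) ≈ 443.92;  relative error ≈ 12.79%.

Directly count primes up to 3640: π(3640) = 509. The PNT approximation gives 3640/ln(3640) ≈ 3640/8.19974 ≈ 443.92. Relative error (π(x) − x/ln(x)) / π(x) ≈ 12.79%; the approximation is known to undercount slightly (Li(x) is a better estimate).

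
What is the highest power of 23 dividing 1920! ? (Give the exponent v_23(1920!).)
v_23(1920!) = 86

Legendre's formula: v_p(n!) = Σ_{k ≥ 1} ⌊n / p^k⌋. For p = 23, n = 1920, the terms are:
  ⌊1920/23^1⌋ = ⌊1920/23⌋ = 83
  ⌊1920/23^2⌋ = ⌊1920/529⌋ = 3
(the next term ⌊1920/23^3⌋ = 0, terminating the sum). Summing: v_23(1920!) = 83 + 3 = 86.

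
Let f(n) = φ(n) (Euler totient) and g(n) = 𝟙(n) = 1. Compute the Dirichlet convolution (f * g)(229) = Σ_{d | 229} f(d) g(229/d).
(φ * 𝟙)(229) = 229

Divisors of 229: [1, 229]. For each d | 229:
  d = 1: φ(1) · 𝟙(229/1) = 1 · 1 = 1
  d = 229: φ(229) · 𝟙(229/229) = 228 · 1 = 228
Summing: (φ * 𝟙)(229) = 1 + 228 = 229.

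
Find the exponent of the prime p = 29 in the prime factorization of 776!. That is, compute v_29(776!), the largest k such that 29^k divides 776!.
v_29(776!) = 26

Legendre's formula: v_p(n!) = Σ_{k ≥ 1} ⌊n / p^k⌋. For p = 29, n = 776, the terms are:
  ⌊776/29^1⌋ = ⌊776/29⌋ = 26
(the next term ⌊776/29^2⌋ = 0, terminating the sum). Summing: v_29(776!) = 26 = 26.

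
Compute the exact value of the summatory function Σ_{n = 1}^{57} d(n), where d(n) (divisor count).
Σ_{n ≤ 57} d(n) = 243

Compute d(n) for each 1 ≤ n ≤ 57: d(1) = 1, d(2) = 2, d(3) = 2, d(4) = 3, d(5) = 2, d(6) = 4, d(7) = 2, d(8) = 4, d(9) = 3, d(10) = 4, d(11) = 2, d(12) = 6, d(13) = 2, d(14) = 4, d(15) = 4, d(16) = 5, d(17) = 2, d(18) = 6, d(19) = 2, d(20) = 6, d(21) = 4, d(22) = 4, d(23) = 2, d(24) = 8, d(25) = 3, d(26) = 4, d(27) = 4, d(28) = 6, d(29) = 2, d(30) = 8, d(31) = 2, d(32) = 6, d(33) = 4, d(34) = 4, d(35) = 4, d(36) = 9, d(37) = 2, d(38) = 4, d(39) = 4, d(40) = 8, d(41) = 2, d(42) = 8, d(43) = 2, d(44) = 6, d(45) = 6, d(46) = 4, d(47) = 2, d(48) = 10, d(49) = 3, d(50) = 6, d(51) = 4, d(52) = 6, d(53) = 2, d(54) = 8, d(55) = 4, d(56) = 8, d(57) = 4. Summing all 57 values: 243. (Dirichlet's divisor formula: Σ_{n ≤ x} d(n) = x ln(x) + (2γ − 1) x + O(√x). For x = 57, the asymptotic estimate is ≈ 239.26.)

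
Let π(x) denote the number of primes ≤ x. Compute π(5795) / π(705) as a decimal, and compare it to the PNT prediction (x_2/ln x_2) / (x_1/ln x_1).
π(5795)/π(705) = 760/126 ≈ 6.0317;  PNT prediction ≈ 6.2215.

π(705) = 126 and π(5795) = 760, so π(5795)/π(705) ≈ 6.0317. The PNT-predicted ratio is (5795/ln(5795)) / (705/ln(705)) ≈ 6.2215. The two agree to within a few percent, as expected.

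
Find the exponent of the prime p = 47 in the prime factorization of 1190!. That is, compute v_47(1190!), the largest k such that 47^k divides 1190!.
v_47(1190!) = 25

Legendre's formula: v_p(n!) = Σ_{k ≥ 1} ⌊n / p^k⌋. For p = 47, n = 1190, the terms are:
  ⌊1190/47^1⌋ = ⌊1190/47⌋ = 25
(the next term ⌊1190/47^2⌋ = 0, terminating the sum). Summing: v_47(1190!) = 25 = 25.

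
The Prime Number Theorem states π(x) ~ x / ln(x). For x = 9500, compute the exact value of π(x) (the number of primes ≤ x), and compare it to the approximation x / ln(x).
π(9500) = 1177;  x/ln(x) ≈ 1037.23;  relative error ≈ 11.88%.

Directly count primes up to 9500: π(9500) = 1177. The PNT approximation gives 9500/ln(9500) ≈ 9500/9.15905 ≈ 1037.23. Relative error (π(x) − x/ln(x)) / π(x) ≈ 11.88%; the approximation is known to undercount slightly (Li(x) is a better estimate).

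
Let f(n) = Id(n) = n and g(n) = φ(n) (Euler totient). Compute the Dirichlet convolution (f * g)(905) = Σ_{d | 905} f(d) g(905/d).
(Id * φ)(905) = 3249

Divisors of 905: [1, 5, 181, 905]. For each d | 905:
  d = 1: Id(1) · φ(905/1) = 1 · 720 = 720
  d = 5: Id(5) · φ(905/5) = 5 · 180 = 900
  d = 181: Id(181) · φ(905/181) = 181 · 4 = 724
  d = 905: Id(905) · φ(905/905) = 905 · 1 = 905
Summing: (Id * φ)(905) = 720 + 900 + 724 + 905 = 3249.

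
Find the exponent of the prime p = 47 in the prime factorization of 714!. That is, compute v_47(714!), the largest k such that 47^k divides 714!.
v_47(714!) = 15

Legendre's formula: v_p(n!) = Σ_{k ≥ 1} ⌊n / p^k⌋. For p = 47, n = 714, the terms are:
  ⌊714/47^1⌋ = ⌊714/47⌋ = 15
(the next term ⌊714/47^2⌋ = 0, terminating the sum). Summing: v_47(714!) = 15 = 15.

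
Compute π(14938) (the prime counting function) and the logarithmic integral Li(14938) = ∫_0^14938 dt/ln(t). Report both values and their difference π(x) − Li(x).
π(14938) = 1748;  Li(14938) ≈ 1770.18;  π(x) − Li(x) ≈ -22.18.

Direct count of primes ≤ 14938 gives π(14938) = 1748. Numerical evaluation of the logarithmic integral gives Li(14938) ≈ 1770.18. The difference π(x) − Li(x) ≈ -22.18 is typically negative for small/moderate x (Li(x) overestimates), though Littlewood's theorem shows this sign changes infinitely often.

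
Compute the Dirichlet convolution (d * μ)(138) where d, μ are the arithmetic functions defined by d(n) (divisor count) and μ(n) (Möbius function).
(d * μ)(138) = 1

Divisors of 138: [1, 2, 3, 6, 23, 46, 69, 138]. For each d | 138:
  d = 1: d(1) · μ(138/1) = 1 · -1 = -1
  d = 2: d(2) · μ(138/2) = 2 · 1 = 2
  d = 3: d(3) · μ(138/3) = 2 · 1 = 2
  d = 6: d(6) · μ(138/6) = 4 · -1 = -4
  d = 23: d(23) · μ(138/23) = 2 · 1 = 2
  d = 46: d(46) · μ(138/46) = 4 · -1 = -4
  d = 69: d(69) · μ(138/69) = 4 · -1 = -4
  d = 138: d(138) · μ(138/138) = 8 · 1 = 8
Summing: (d * μ)(138) = -1 + 2 + 2 + -4 + 2 + -4 + -4 + 8 = 1.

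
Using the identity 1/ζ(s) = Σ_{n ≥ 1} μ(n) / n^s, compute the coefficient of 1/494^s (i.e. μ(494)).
μ(494) = -1

Factor n = 494 = 2 · 13 · 19. μ(n) = 0 if any exponent ≥ 2 (not squarefree); otherwise μ(n) = (−1)^{ω(n)} where ω(n) is the number of distinct prime factors. Applying: μ(494) = -1.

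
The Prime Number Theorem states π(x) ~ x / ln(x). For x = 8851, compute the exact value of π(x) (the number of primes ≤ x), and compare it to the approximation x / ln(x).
π(8851) = 1103;  x/ln(x) ≈ 973.89;  relative error ≈ 11.71%.

Directly count primes up to 8851: π(8851) = 1103. The PNT approximation gives 8851/ln(8851) ≈ 8851/9.08829 ≈ 973.89. Relative error (π(x) − x/ln(x)) / π(x) ≈ 11.71%; the approximation is known to undercount slightly (Li(x) is a better estimate).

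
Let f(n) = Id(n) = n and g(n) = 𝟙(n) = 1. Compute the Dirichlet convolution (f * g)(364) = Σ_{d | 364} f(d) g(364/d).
(Id * 𝟙)(364) = 784

Divisors of 364: [1, 2, 4, 7, 13, 14, 26, 28, 52, 91, 182, 364]. For each d | 364:
  d = 1: Id(1) · 𝟙(364/1) = 1 · 1 = 1
  d = 2: Id(2) · 𝟙(364/2) = 2 · 1 = 2
  d = 4: Id(4) · 𝟙(364/4) = 4 · 1 = 4
  d = 7: Id(7) · 𝟙(364/7) = 7 · 1 = 7
  d = 13: Id(13) · 𝟙(364/13) = 13 · 1 = 13
  d = 14: Id(14) · 𝟙(364/14) = 14 · 1 = 14
  d = 26: Id(26) · 𝟙(364/26) = 26 · 1 = 26
  d = 28: Id(28) · 𝟙(364/28) = 28 · 1 = 28
  d = 52: Id(52) · 𝟙(364/52) = 52 · 1 = 52
  d = 91: Id(91) · 𝟙(364/91) = 91 · 1 = 91
  d = 182: Id(182) · 𝟙(364/182) = 182 · 1 = 182
  d = 364: Id(364) · 𝟙(364/364) = 364 · 1 = 364
Summing: (Id * 𝟙)(364) = 1 + 2 + 4 + 7 + 13 + 14 + 26 + 28 + 52 + 91 + 182 + 364 = 784.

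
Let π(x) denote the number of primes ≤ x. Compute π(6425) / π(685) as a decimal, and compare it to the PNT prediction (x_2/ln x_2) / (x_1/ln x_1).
π(6425)/π(685) = 835/124 ≈ 6.7339;  PNT prediction ≈ 6.9849.

π(685) = 124 and π(6425) = 835, so π(6425)/π(685) ≈ 6.7339. The PNT-predicted ratio is (6425/ln(6425)) / (685/ln(685)) ≈ 6.9849. The two agree to within a few percent, as expected.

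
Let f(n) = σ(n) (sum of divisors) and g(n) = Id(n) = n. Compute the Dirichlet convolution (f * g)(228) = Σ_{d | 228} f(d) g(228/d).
(σ * Id)(228) = 4641

Divisors of 228: [1, 2, 3, 4, 6, 12, 19, 38, 57, 76, 114, 228]. For each d | 228:
  d = 1: σ(1) · Id(228/1) = 1 · 228 = 228
  d = 2: σ(2) · Id(228/2) = 3 · 114 = 342
  d = 3: σ(3) · Id(228/3) = 4 · 76 = 304
  d = 4: σ(4) · Id(228/4) = 7 · 57 = 399
  d = 6: σ(6) · Id(228/6) = 12 · 38 = 456
  d = 12: σ(12) · Id(228/12) = 28 · 19 = 532
  d = 19: σ(19) · Id(228/19) = 20 · 12 = 240
  d = 38: σ(38) · Id(228/38) = 60 · 6 = 360
  d = 57: σ(57) · Id(228/57) = 80 · 4 = 320
  d = 76: σ(76) · Id(228/76) = 140 · 3 = 420
  d = 114: σ(114) · Id(228/114) = 240 · 2 = 480
  d = 228: σ(228) · Id(228/228) = 560 · 1 = 560
Summing: (σ * Id)(228) = 228 + 342 + 304 + 399 + 456 + 532 + 240 + 360 + 320 + 420 + 480 + 560 = 4641.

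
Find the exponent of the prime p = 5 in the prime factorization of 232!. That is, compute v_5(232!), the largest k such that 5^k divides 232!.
v_5(232!) = 56

Legendre's formula: v_p(n!) = Σ_{k ≥ 1} ⌊n / p^k⌋. For p = 5, n = 232, the terms are:
  ⌊232/5^1⌋ = ⌊232/5⌋ = 46
  ⌊232/5^2⌋ = ⌊232/25⌋ = 9
  ⌊232/5^3⌋ = ⌊232/125⌋ = 1
(the next term ⌊232/5^4⌋ = 0, terminating the sum). Summing: v_5(232!) = 46 + 9 + 1 = 56.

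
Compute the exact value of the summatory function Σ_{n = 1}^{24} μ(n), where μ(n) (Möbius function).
Σ_{n ≤ 24} μ(n) = -2

Compute μ(n) for each 1 ≤ n ≤ 24: μ(1) = 1, μ(2) = -1, μ(3) = -1, μ(4) = 0, μ(5) = -1, μ(6) = 1, μ(7) = -1, μ(8) = 0, μ(9) = 0, μ(10) = 1, μ(11) = -1, μ(12) = 0, μ(13) = -1, μ(14) = 1, μ(15) = 1, μ(16) = 0, μ(17) = -1, μ(18) = 0, μ(19) = -1, μ(20) = 0, μ(21) = 1, μ(22) = 1, μ(23) = -1, μ(24) = 0. Summing all 24 values: -2. (Mertens function M(x) = Σ_{n ≤ x} μ(n); on average M(x) should be small (PNT ⟺ M(x) = o(x)).)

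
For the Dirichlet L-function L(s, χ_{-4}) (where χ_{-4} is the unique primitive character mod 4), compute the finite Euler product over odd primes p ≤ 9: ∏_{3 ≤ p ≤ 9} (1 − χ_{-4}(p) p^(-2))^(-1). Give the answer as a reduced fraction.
∏ = 147/160

The odd primes p ≤ 9 are [3, 5, 7]. For each, χ(p) = 1 if p ≡ 1 mod 4, χ(p) = −1 if p ≡ 3 mod 4. Taking (1 − χ(p)/p^2)^(-1) = p^2/(p^2 − χ(p)): (1 − (-1)/3^2)^(-1) · (1 − (1)/5^2)^(-1) · (1 − (-1)/7^2)^(-1) = 147/160.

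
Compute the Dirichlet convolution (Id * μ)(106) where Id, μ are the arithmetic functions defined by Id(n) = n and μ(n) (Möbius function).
(Id * μ)(106) = 52

Divisors of 106: [1, 2, 53, 106]. For each d | 106:
  d = 1: Id(1) · μ(106/1) = 1 · 1 = 1
  d = 2: Id(2) · μ(106/2) = 2 · -1 = -2
  d = 53: Id(53) · μ(106/53) = 53 · -1 = -53
  d = 106: Id(106) · μ(106/106) = 106 · 1 = 106
Summing: (Id * μ)(106) = 1 + -2 + -53 + 106 = 52.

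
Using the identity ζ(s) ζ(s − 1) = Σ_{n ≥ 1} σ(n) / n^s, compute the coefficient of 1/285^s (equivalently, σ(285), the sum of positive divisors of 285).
σ(285) = 480

In the product (Σ m^0/m^s)(Σ k / k^s) = Σ (Σ_{d | n} d) / n^s, the coefficient of 1/n^s is σ(n) = Σ_{d | n} d. For n = 285, divisors are [1, 3, 5, 15, 19, 57, 95, 285]; summing: σ(285) = 480.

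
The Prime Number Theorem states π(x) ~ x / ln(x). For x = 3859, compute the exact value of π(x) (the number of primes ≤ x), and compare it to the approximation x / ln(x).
π(3859) = 535;  x/ln(x) ≈ 467.30;  relative error ≈ 12.66%.

Directly count primes up to 3859: π(3859) = 535. The PNT approximation gives 3859/ln(3859) ≈ 3859/8.25816 ≈ 467.30. Relative error (π(x) − x/ln(x)) / π(x) ≈ 12.66%; the approximation is known to undercount slightly (Li(x) is a better estimate).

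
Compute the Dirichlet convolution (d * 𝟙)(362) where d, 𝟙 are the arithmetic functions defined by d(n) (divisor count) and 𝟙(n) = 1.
(d * 𝟙)(362) = 9

Divisors of 362: [1, 2, 181, 362]. For each d | 362:
  d = 1: d(1) · 𝟙(362/1) = 1 · 1 = 1
  d = 2: d(2) · 𝟙(362/2) = 2 · 1 = 2
  d = 181: d(181) · 𝟙(362/181) = 2 · 1 = 2
  d = 362: d(362) · 𝟙(362/362) = 4 · 1 = 4
Summing: (d * 𝟙)(362) = 1 + 2 + 2 + 4 = 9.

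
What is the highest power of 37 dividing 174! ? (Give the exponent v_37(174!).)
v_37(174!) = 4

Legendre's formula: v_p(n!) = Σ_{k ≥ 1} ⌊n / p^k⌋. For p = 37, n = 174, the terms are:
  ⌊174/37^1⌋ = ⌊174/37⌋ = 4
(the next term ⌊174/37^2⌋ = 0, terminating the sum). Summing: v_37(174!) = 4 = 4.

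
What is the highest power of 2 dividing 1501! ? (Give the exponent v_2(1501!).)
v_2(1501!) = 1493

Legendre's formula: v_p(n!) = Σ_{k ≥ 1} ⌊n / p^k⌋. For p = 2, n = 1501, the terms are:
  ⌊1501/2^1⌋ = ⌊1501/2⌋ = 750
  ⌊1501/2^2⌋ = ⌊1501/4⌋ = 375
  ⌊1501/2^3⌋ = ⌊1501/8⌋ = 187
  ⌊1501/2^4⌋ = ⌊1501/16⌋ = 93
  ⌊1501/2^5⌋ = ⌊1501/32⌋ = 46
  ⌊1501/2^6⌋ = ⌊1501/64⌋ = 23
  ⌊1501/2^7⌋ = ⌊1501/128⌋ = 11
  ⌊1501/2^8⌋ = ⌊1501/256⌋ = 5
  ⌊1501/2^9⌋ = ⌊1501/512⌋ = 2
  ⌊1501/2^10⌋ = ⌊1501/1024⌋ = 1
(the next term ⌊1501/2^11⌋ = 0, terminating the sum). Summing: v_2(1501!) = 750 + 375 + 187 + 93 + 46 + 23 + 11 + 5 + 2 + 1 = 1493.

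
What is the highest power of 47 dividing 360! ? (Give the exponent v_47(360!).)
v_47(360!) = 7

Legendre's formula: v_p(n!) = Σ_{k ≥ 1} ⌊n / p^k⌋. For p = 47, n = 360, the terms are:
  ⌊360/47^1⌋ = ⌊360/47⌋ = 7
(the next term ⌊360/47^2⌋ = 0, terminating the sum). Summing: v_47(360!) = 7 = 7.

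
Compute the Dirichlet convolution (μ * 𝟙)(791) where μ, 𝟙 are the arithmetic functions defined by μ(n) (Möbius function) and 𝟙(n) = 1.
(μ * 𝟙)(791) = 0

Divisors of 791: [1, 7, 113, 791]. For each d | 791:
  d = 1: μ(1) · 𝟙(791/1) = 1 · 1 = 1
  d = 7: μ(7) · 𝟙(791/7) = -1 · 1 = -1
  d = 113: μ(113) · 𝟙(791/113) = -1 · 1 = -1
  d = 791: μ(791) · 𝟙(791/791) = 1 · 1 = 1
Summing: (μ * 𝟙)(791) = 1 + -1 + -1 + 1 = 0.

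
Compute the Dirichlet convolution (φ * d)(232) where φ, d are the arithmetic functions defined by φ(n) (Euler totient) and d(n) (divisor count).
(φ * d)(232) = 450

Divisors of 232: [1, 2, 4, 8, 29, 58, 116, 232]. For each d | 232:
  d = 1: φ(1) · d(232/1) = 1 · 8 = 8
  d = 2: φ(2) · d(232/2) = 1 · 6 = 6
  d = 4: φ(4) · d(232/4) = 2 · 4 = 8
  d = 8: φ(8) · d(232/8) = 4 · 2 = 8
  d = 29: φ(29) · d(232/29) = 28 · 4 = 112
  d = 58: φ(58) · d(232/58) = 28 · 3 = 84
  d = 116: φ(116) · d(232/116) = 56 · 2 = 112
  d = 232: φ(232) · d(232/232) = 112 · 1 = 112
Summing: (φ * d)(232) = 8 + 6 + 8 + 8 + 112 + 84 + 112 + 112 = 450.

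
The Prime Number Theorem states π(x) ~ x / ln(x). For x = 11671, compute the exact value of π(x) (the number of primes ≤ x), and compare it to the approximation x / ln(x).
π(11671) = 1400;  x/ln(x) ≈ 1246.25;  relative error ≈ 10.98%.

Directly count primes up to 11671: π(11671) = 1400. The PNT approximation gives 11671/ln(11671) ≈ 11671/9.36486 ≈ 1246.25. Relative error (π(x) − x/ln(x)) / π(x) ≈ 10.98%; the approximation is known to undercount slightly (Li(x) is a better estimate).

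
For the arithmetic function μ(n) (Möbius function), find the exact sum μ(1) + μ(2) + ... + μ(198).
Σ_{n ≤ 198} μ(n) = -7

Compute μ(n) for each 1 ≤ n ≤ 198: μ(1) = 1, μ(2) = -1, μ(3) = -1, μ(4) = 0, μ(5) = -1, μ(6) = 1, μ(7) = -1, μ(8) = 0, μ(9) = 0, μ(10) = 1, μ(11) = -1, μ(12) = 0, μ(13) = -1, μ(14) = 1, μ(15) = 1, μ(16) = 0, μ(17) = -1, μ(18) = 0, μ(19) = -1, μ(20) = 0, μ(21) = 1, μ(22) = 1, μ(23) = -1, μ(24) = 0, μ(25) = 0, μ(26) = 1, μ(27) = 0, μ(28) = 0, μ(29) = -1, μ(30) = -1, μ(31) = -1, μ(32) = 0, μ(33) = 1, μ(34) = 1, μ(35) = 1, μ(36) = 0, μ(37) = -1, μ(38) = 1, μ(39) = 1, μ(40) = 0, μ(41) = -1, μ(42) = -1, μ(43) = -1, μ(44) = 0, μ(45) = 0, μ(46) = 1, μ(47) = -1, μ(48) = 0, μ(49) = 0, μ(50) = 0, μ(51) = 1, μ(52) = 0, μ(53) = -1, μ(54) = 0, μ(55) = 1, μ(56) = 0, μ(57) = 1, μ(58) = 1, μ(59) = -1, μ(60) = 0, μ(61) = -1, μ(62) = 1, μ(63) = 0, μ(64) = 0, μ(65) = 1, μ(66) = -1, μ(67) = -1, μ(68) = 0, μ(69) = 1, μ(70) = -1, μ(71) = -1, μ(72) = 0, μ(73) = -1, μ(74) = 1, μ(75) = 0, μ(76) = 0, μ(77) = 1, μ(78) = -1, μ(79) = -1, μ(80) = 0, μ(81) = 0, μ(82) = 1, μ(83) = -1, μ(84) = 0, μ(85) = 1, μ(86) = 1, μ(87) = 1, μ(88) = 0, μ(89) = -1, μ(90) = 0, μ(91) = 1, μ(92) = 0, μ(93) = 1, μ(94) = 1, μ(95) = 1, μ(96) = 0, μ(97) = -1, μ(98) = 0, μ(99) = 0, μ(100) = 0, μ(101) = -1, μ(102) = -1, μ(103) = -1, μ(104) = 0, μ(105) = -1, μ(106) = 1, μ(107) = -1, μ(108) = 0, μ(109) = -1, μ(110) = -1, μ(111) = 1, μ(112) = 0, μ(113) = -1, μ(114) = -1, μ(115) = 1, μ(116) = 0, μ(117) = 0, μ(118) = 1, μ(119) = 1, μ(120) = 0, μ(121) = 0, μ(122) = 1, μ(123) = 1, μ(124) = 0, μ(125) = 0, μ(126) = 0, μ(127) = -1, μ(128) = 0, μ(129) = 1, μ(130) = -1, μ(131) = -1, μ(132) = 0, μ(133) = 1, μ(134) = 1, μ(135) = 0, μ(136) = 0, μ(137) = -1, μ(138) = -1, μ(139) = -1, μ(140) = 0, μ(141) = 1, μ(142) = 1, μ(143) = 1, μ(144) = 0, μ(145) = 1, μ(146) = 1, μ(147) = 0, μ(148) = 0, μ(149) = -1, μ(150) = 0, μ(151) = -1, μ(152) = 0, μ(153) = 0, μ(154) = -1, μ(155) = 1, μ(156) = 0, μ(157) = -1, μ(158) = 1, μ(159) = 1, μ(160) = 0, μ(161) = 1, μ(162) = 0, μ(163) = -1, μ(164) = 0, μ(165) = -1, μ(166) = 1, μ(167) = -1, μ(168) = 0, μ(169) = 0, μ(170) = -1, μ(171) = 0, μ(172) = 0, μ(173) = -1, μ(174) = -1, μ(175) = 0, μ(176) = 0, μ(177) = 1, μ(178) = 1, μ(179) = -1, μ(180) = 0, μ(181) = -1, μ(182) = -1, μ(183) = 1, μ(184) = 0, μ(185) = 1, μ(186) = -1, μ(187) = 1, μ(188) = 0, μ(189) = 0, μ(190) = -1, μ(191) = -1, μ(192) = 0, μ(193) = -1, μ(194) = 1, μ(195) = -1, μ(196) = 0, μ(197) = -1, μ(198) = 0. Summing all 198 values: -7. (Mertens function M(x) = Σ_{n ≤ x} μ(n); on average M(x) should be small (PNT ⟺ M(x) = o(x)).)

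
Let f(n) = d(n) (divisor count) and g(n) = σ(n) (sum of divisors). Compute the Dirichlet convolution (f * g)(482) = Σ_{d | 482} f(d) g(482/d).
(d * σ)(482) = 1220

Divisors of 482: [1, 2, 241, 482]. For each d | 482:
  d = 1: d(1) · σ(482/1) = 1 · 726 = 726
  d = 2: d(2) · σ(482/2) = 2 · 242 = 484
  d = 241: d(241) · σ(482/241) = 2 · 3 = 6
  d = 482: d(482) · σ(482/482) = 4 · 1 = 4
Summing: (d * σ)(482) = 726 + 484 + 6 + 4 = 1220.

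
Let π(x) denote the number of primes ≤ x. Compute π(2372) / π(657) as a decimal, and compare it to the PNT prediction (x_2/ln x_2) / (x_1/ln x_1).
π(2372)/π(657) = 351/119 ≈ 2.9496;  PNT prediction ≈ 3.0139.

π(657) = 119 and π(2372) = 351, so π(2372)/π(657) ≈ 2.9496. The PNT-predicted ratio is (2372/ln(2372)) / (657/ln(657)) ≈ 3.0139. The two agree to within a few percent, as expected.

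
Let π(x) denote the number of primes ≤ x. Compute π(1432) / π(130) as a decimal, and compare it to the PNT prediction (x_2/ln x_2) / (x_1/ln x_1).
π(1432)/π(130) = 226/31 ≈ 7.2903;  PNT prediction ≈ 7.3784.

π(130) = 31 and π(1432) = 226, so π(1432)/π(130) ≈ 7.2903. The PNT-predicted ratio is (1432/ln(1432)) / (130/ln(130)) ≈ 7.3784. The two agree to within a few percent, as expected.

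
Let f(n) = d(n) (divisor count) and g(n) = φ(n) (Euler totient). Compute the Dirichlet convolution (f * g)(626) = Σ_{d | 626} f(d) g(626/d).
(d * φ)(626) = 942

Divisors of 626: [1, 2, 313, 626]. For each d | 626:
  d = 1: d(1) · φ(626/1) = 1 · 312 = 312
  d = 2: d(2) · φ(626/2) = 2 · 312 = 624
  d = 313: d(313) · φ(626/313) = 2 · 1 = 2
  d = 626: d(626) · φ(626/626) = 4 · 1 = 4
Summing: (d * φ)(626) = 312 + 624 + 2 + 4 = 942.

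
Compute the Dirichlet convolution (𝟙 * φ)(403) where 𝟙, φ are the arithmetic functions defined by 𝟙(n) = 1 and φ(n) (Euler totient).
(𝟙 * φ)(403) = 403

Divisors of 403: [1, 13, 31, 403]. For each d | 403:
  d = 1: 𝟙(1) · φ(403/1) = 1 · 360 = 360
  d = 13: 𝟙(13) · φ(403/13) = 1 · 30 = 30
  d = 31: 𝟙(31) · φ(403/31) = 1 · 12 = 12
  d = 403: 𝟙(403) · φ(403/403) = 1 · 1 = 1
Summing: (𝟙 * φ)(403) = 360 + 30 + 12 + 1 = 403.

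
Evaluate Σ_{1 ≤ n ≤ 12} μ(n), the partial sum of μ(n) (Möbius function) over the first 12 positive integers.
Σ_{n ≤ 12} μ(n) = -2

Compute μ(n) for each 1 ≤ n ≤ 12: μ(1) = 1, μ(2) = -1, μ(3) = -1, μ(4) = 0, μ(5) = -1, μ(6) = 1, μ(7) = -1, μ(8) = 0, μ(9) = 0, μ(10) = 1, μ(11) = -1, μ(12) = 0. Summing all 12 values: -2. (Mertens function M(x) = Σ_{n ≤ x} μ(n); on average M(x) should be small (PNT ⟺ M(x) = o(x)).)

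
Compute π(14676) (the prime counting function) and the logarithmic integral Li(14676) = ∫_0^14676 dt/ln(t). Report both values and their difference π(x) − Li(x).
π(14676) = 1718;  Li(14676) ≈ 1742.89;  π(x) − Li(x) ≈ -24.89.

Direct count of primes ≤ 14676 gives π(14676) = 1718. Numerical evaluation of the logarithmic integral gives Li(14676) ≈ 1742.89. The difference π(x) − Li(x) ≈ -24.89 is typically negative for small/moderate x (Li(x) overestimates), though Littlewood's theorem shows this sign changes infinitely often.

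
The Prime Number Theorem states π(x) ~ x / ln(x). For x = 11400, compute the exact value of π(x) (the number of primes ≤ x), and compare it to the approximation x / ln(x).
π(11400) = 1376;  x/ln(x) ≈ 1220.38;  relative error ≈ 11.31%.

Directly count primes up to 11400: π(11400) = 1376. The PNT approximation gives 11400/ln(11400) ≈ 11400/9.34137 ≈ 1220.38. Relative error (π(x) − x/ln(x)) / π(x) ≈ 11.31%; the approximation is known to undercount slightly (Li(x) is a better estimate).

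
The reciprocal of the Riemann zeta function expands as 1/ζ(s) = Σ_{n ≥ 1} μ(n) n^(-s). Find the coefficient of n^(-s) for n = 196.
μ(196) = 0

Factor n = 196 = 2^2 · 7^2. μ(n) = 0 if any exponent ≥ 2 (not squarefree); otherwise μ(n) = (−1)^{ω(n)} where ω(n) is the number of distinct prime factors. Applying: μ(196) = 0.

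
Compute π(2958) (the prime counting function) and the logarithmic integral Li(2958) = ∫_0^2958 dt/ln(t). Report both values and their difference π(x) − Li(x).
π(2958) = 426;  Li(2958) ≈ 437.51;  π(x) − Li(x) ≈ -11.51.

Direct count of primes ≤ 2958 gives π(2958) = 426. Numerical evaluation of the logarithmic integral gives Li(2958) ≈ 437.51. The difference π(x) − Li(x) ≈ -11.51 is typically negative for small/moderate x (Li(x) overestimates), though Littlewood's theorem shows this sign changes infinitely often.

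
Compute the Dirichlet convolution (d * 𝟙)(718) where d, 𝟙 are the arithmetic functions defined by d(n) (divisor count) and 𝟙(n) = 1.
(d * 𝟙)(718) = 9

Divisors of 718: [1, 2, 359, 718]. For each d | 718:
  d = 1: d(1) · 𝟙(718/1) = 1 · 1 = 1
  d = 2: d(2) · 𝟙(718/2) = 2 · 1 = 2
  d = 359: d(359) · 𝟙(718/359) = 2 · 1 = 2
  d = 718: d(718) · 𝟙(718/718) = 4 · 1 = 4
Summing: (d * 𝟙)(718) = 1 + 2 + 2 + 4 = 9.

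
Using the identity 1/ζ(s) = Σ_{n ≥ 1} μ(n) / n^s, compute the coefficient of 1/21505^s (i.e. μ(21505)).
μ(21505) = 1

Factor n = 21505 = 5 · 11 · 17 · 23. μ(n) = 0 if any exponent ≥ 2 (not squarefree); otherwise μ(n) = (−1)^{ω(n)} where ω(n) is the number of distinct prime factors. Applying: μ(21505) = 1.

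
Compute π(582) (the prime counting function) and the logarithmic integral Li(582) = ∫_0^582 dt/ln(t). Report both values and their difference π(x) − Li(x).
π(582) = 106;  Li(582) ≈ 114.83;  π(x) − Li(x) ≈ -8.83.

Direct count of primes ≤ 582 gives π(582) = 106. Numerical evaluation of the logarithmic integral gives Li(582) ≈ 114.83. The difference π(x) − Li(x) ≈ -8.83 is typically negative for small/moderate x (Li(x) overestimates), though Littlewood's theorem shows this sign changes infinitely often.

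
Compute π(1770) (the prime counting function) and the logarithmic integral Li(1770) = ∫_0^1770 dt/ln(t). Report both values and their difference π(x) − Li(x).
π(1770) = 274;  Li(1770) ≈ 284.31;  π(x) − Li(x) ≈ -10.31.

Direct count of primes ≤ 1770 gives π(1770) = 274. Numerical evaluation of the logarithmic integral gives Li(1770) ≈ 284.31. The difference π(x) − Li(x) ≈ -10.31 is typically negative for small/moderate x (Li(x) overestimates), though Littlewood's theorem shows this sign changes infinitely often.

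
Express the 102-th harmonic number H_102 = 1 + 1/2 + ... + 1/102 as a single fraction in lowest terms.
H_102 = 1466680552926312970266451896162877432149019/281670315928038407744716588098661706369472

Direct summation: H_102 = 1 + 1/2 + ... + 1/102. The least common denominator is lcm(1, ..., 102) = 7041757898200960193617914702466542659236800; over this denominator the numerator is 7041757898200960193617914702466542659236800 + 3520878949100480096808957351233271329618400 + 2347252632733653397872638234155514219745600 + 1760439474550240048404478675616635664809200 + 1408351579640192038723582940493308531847360 + 1173626316366826698936319117077757109872800 + 1005965414028708599088273528923791808462400 + 880219737275120024202239337808317832404600 + 782417544244551132624212744718504739915200 + 704175789820096019361791470246654265923680 + 640159808927360017601628609315140241748800 + 586813158183413349468159558538878554936400 + 541673684476996937970608823266657127633600 + 502982707014354299544136764461895904231200 + 469450526546730679574527646831102843949120 + 440109868637560012101119668904158916202300 + 414221052835350599624583217792149568190400 + 391208772122275566312106372359252369957600 + 370618836747418957558837615919291718907200 + 352087894910048009680895735123327132961840 + 335321804676236199696091176307930602820800 + 320079904463680008800814304657570120874400 + 306163386878302617113822378368110550401600 + 293406579091706674734079779269439277468200 + 281670315928038407744716588098661706369472 + 270836842238498468985304411633328563816800 + 260805848081517044208070914906168246638400 + 251491353507177149772068382230947952115600 + 242819237868998627366134989740225608939200 + 234725263273365339787263823415551421974560 + 227153480587127748181223054918275569652800 + 220054934318780006050559834452079458101150 + 213386602975786672533876203105046747249600 + 207110526417675299812291608896074784095200 + 201193082805741719817654705784758361692480 + 195604386061137783156053186179626184978800 + 190317781032458383611294991958555207006400 + 185309418373709478779418807959645859453600 + 180557894825665645990202941088885709211200 + 176043947455024004840447867561663566480920 + 171750192639047809600436943962598601444800 + 167660902338118099848045588153965301410400 + 163761811586068841712044527964338201377600 + 160039952231840004400407152328785060437200 + 156483508848910226524842548943700947983040 + 153081693439151308556911189184055275200800 + 149824636131935323268466270265245588494400 + 146703289545853337367039889634719638734100 + 143709344861244085584039075560541686923200 + 140835157964019203872358294049330853184736 + 138073684278450199874861072597383189396800 + 135418421119249234492652205816664281908400 + 132863356569829437615432352876727219985600 + 130402924040758522104035457453084123319200 + 128031961785472003520325721863028048349760 + 125745676753588574886034191115473976057800 + 123539612249139652519612538639763906302400 + 121409618934499313683067494870112804469600 + 119351828783067121925727367838415977275200 + 117362631636682669893631911707775710987280 + 115438654068868199895375650860107256708800 + 113576740293563874090611527459137784826400 + 111773934892078733232030392102643534273600 + 110027467159390003025279917226039729050575 + 108334736895399387594121764653331425526720 + 106693301487893336266938101552523373624800 + 105100864152253137218177831380097651630400 + 103555263208837649906145804448037392047600 + 102054462292767539037940792789370183467200 + 100596541402870859908827352892379180846240 + 99179688707055777374900207076993558580800 + 97802193030568891578026593089813092489400 + 96462436961656988953670064417349899441600 + 95158890516229191805647495979277603503200 + 93890105309346135914905529366220568789824 + 92654709186854739389709403979822929726800 + 91451401275337145371661229902162891678400 + 90278947412832822995101470544442854605600 + 89136175926594432830606515221095476699200 + 88021973727512002420223933780831783240460 + 86935282693839014736023638302056082212800 + 85875096319523904800218471981299300722400 + 84840456604830845706239936174295694689600 + 83830451169059049924022794076982650705200 + 82844210567070119924916643558429913638080 + 81880905793034420856022263982169100688800 + 80939745956332875788711663246741869646400 + 80019976115920002200203576164392530218600 + 79120875260684945995706906769286996171200 + 78241754424455113262421274471850473991520 + 77381954925285276852944117609522446804800 + 76540846719575654278455594592027637600400 + 75717826862375916060407684972758523217600 + 74912318065967661634233135132622794247200 + 74123767349483791511767523183858343781440 + 73351644772926668683519944817359819367050 + 72595442249494434985751697963572604734400 + 71854672430622042792019537780270843461600 + 71128867658595557511292067701682249083200 + 70417578982009601936179147024665426592368 + 69720375229712477164533808935312303556800 + 69036842139225099937430536298691594698400 = 36667013823157824256661297404071935803725475, so H_102 = 36667013823157824256661297404071935803725475/7041757898200960193617914702466542659236800; reducing by gcd(36667013823157824256661297404071935803725475, 7041757898200960193617914702466542659236800) = 25 gives 1466680552926312970266451896162877432149019/281670315928038407744716588098661706369472 ≈ 5.20708. (The PNT-adjacent estimate ln(102) + γ ≈ 5.20219 matches within O(1/n).)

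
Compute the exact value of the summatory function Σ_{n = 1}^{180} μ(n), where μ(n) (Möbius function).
Σ_{n ≤ 180} μ(n) = -3

Compute μ(n) for each 1 ≤ n ≤ 180: μ(1) = 1, μ(2) = -1, μ(3) = -1, μ(4) = 0, μ(5) = -1, μ(6) = 1, μ(7) = -1, μ(8) = 0, μ(9) = 0, μ(10) = 1, μ(11) = -1, μ(12) = 0, μ(13) = -1, μ(14) = 1, μ(15) = 1, μ(16) = 0, μ(17) = -1, μ(18) = 0, μ(19) = -1, μ(20) = 0, μ(21) = 1, μ(22) = 1, μ(23) = -1, μ(24) = 0, μ(25) = 0, μ(26) = 1, μ(27) = 0, μ(28) = 0, μ(29) = -1, μ(30) = -1, μ(31) = -1, μ(32) = 0, μ(33) = 1, μ(34) = 1, μ(35) = 1, μ(36) = 0, μ(37) = -1, μ(38) = 1, μ(39) = 1, μ(40) = 0, μ(41) = -1, μ(42) = -1, μ(43) = -1, μ(44) = 0, μ(45) = 0, μ(46) = 1, μ(47) = -1, μ(48) = 0, μ(49) = 0, μ(50) = 0, μ(51) = 1, μ(52) = 0, μ(53) = -1, μ(54) = 0, μ(55) = 1, μ(56) = 0, μ(57) = 1, μ(58) = 1, μ(59) = -1, μ(60) = 0, μ(61) = -1, μ(62) = 1, μ(63) = 0, μ(64) = 0, μ(65) = 1, μ(66) = -1, μ(67) = -1, μ(68) = 0, μ(69) = 1, μ(70) = -1, μ(71) = -1, μ(72) = 0, μ(73) = -1, μ(74) = 1, μ(75) = 0, μ(76) = 0, μ(77) = 1, μ(78) = -1, μ(79) = -1, μ(80) = 0, μ(81) = 0, μ(82) = 1, μ(83) = -1, μ(84) = 0, μ(85) = 1, μ(86) = 1, μ(87) = 1, μ(88) = 0, μ(89) = -1, μ(90) = 0, μ(91) = 1, μ(92) = 0, μ(93) = 1, μ(94) = 1, μ(95) = 1, μ(96) = 0, μ(97) = -1, μ(98) = 0, μ(99) = 0, μ(100) = 0, μ(101) = -1, μ(102) = -1, μ(103) = -1, μ(104) = 0, μ(105) = -1, μ(106) = 1, μ(107) = -1, μ(108) = 0, μ(109) = -1, μ(110) = -1, μ(111) = 1, μ(112) = 0, μ(113) = -1, μ(114) = -1, μ(115) = 1, μ(116) = 0, μ(117) = 0, μ(118) = 1, μ(119) = 1, μ(120) = 0, μ(121) = 0, μ(122) = 1, μ(123) = 1, μ(124) = 0, μ(125) = 0, μ(126) = 0, μ(127) = -1, μ(128) = 0, μ(129) = 1, μ(130) = -1, μ(131) = -1, μ(132) = 0, μ(133) = 1, μ(134) = 1, μ(135) = 0, μ(136) = 0, μ(137) = -1, μ(138) = -1, μ(139) = -1, μ(140) = 0, μ(141) = 1, μ(142) = 1, μ(143) = 1, μ(144) = 0, μ(145) = 1, μ(146) = 1, μ(147) = 0, μ(148) = 0, μ(149) = -1, μ(150) = 0, μ(151) = -1, μ(152) = 0, μ(153) = 0, μ(154) = -1, μ(155) = 1, μ(156) = 0, μ(157) = -1, μ(158) = 1, μ(159) = 1, μ(160) = 0, μ(161) = 1, μ(162) = 0, μ(163) = -1, μ(164) = 0, μ(165) = -1, μ(166) = 1, μ(167) = -1, μ(168) = 0, μ(169) = 0, μ(170) = -1, μ(171) = 0, μ(172) = 0, μ(173) = -1, μ(174) = -1, μ(175) = 0, μ(176) = 0, μ(177) = 1, μ(178) = 1, μ(179) = -1, μ(180) = 0. Summing all 180 values: -3. (Mertens function M(x) = Σ_{n ≤ x} μ(n); on average M(x) should be small (PNT ⟺ M(x) = o(x)).)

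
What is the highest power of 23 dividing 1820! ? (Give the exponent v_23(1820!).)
v_23(1820!) = 82

Legendre's formula: v_p(n!) = Σ_{k ≥ 1} ⌊n / p^k⌋. For p = 23, n = 1820, the terms are:
  ⌊1820/23^1⌋ = ⌊1820/23⌋ = 79
  ⌊1820/23^2⌋ = ⌊1820/529⌋ = 3
(the next term ⌊1820/23^3⌋ = 0, terminating the sum). Summing: v_23(1820!) = 79 + 3 = 82.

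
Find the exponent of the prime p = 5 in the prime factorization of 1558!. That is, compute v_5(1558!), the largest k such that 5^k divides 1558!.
v_5(1558!) = 387

Legendre's formula: v_p(n!) = Σ_{k ≥ 1} ⌊n / p^k⌋. For p = 5, n = 1558, the terms are:
  ⌊1558/5^1⌋ = ⌊1558/5⌋ = 311
  ⌊1558/5^2⌋ = ⌊1558/25⌋ = 62
  ⌊1558/5^3⌋ = ⌊1558/125⌋ = 12
  ⌊1558/5^4⌋ = ⌊1558/625⌋ = 2
(the next term ⌊1558/5^5⌋ = 0, terminating the sum). Summing: v_5(1558!) = 311 + 62 + 12 + 2 = 387.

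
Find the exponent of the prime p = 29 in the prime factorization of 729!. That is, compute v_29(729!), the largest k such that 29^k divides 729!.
v_29(729!) = 25

Legendre's formula: v_p(n!) = Σ_{k ≥ 1} ⌊n / p^k⌋. For p = 29, n = 729, the terms are:
  ⌊729/29^1⌋ = ⌊729/29⌋ = 25
(the next term ⌊729/29^2⌋ = 0, terminating the sum). Summing: v_29(729!) = 25 = 25.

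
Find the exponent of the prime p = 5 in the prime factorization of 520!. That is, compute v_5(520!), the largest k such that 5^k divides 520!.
v_5(520!) = 128

Legendre's formula: v_p(n!) = Σ_{k ≥ 1} ⌊n / p^k⌋. For p = 5, n = 520, the terms are:
  ⌊520/5^1⌋ = ⌊520/5⌋ = 104
  ⌊520/5^2⌋ = ⌊520/25⌋ = 20
  ⌊520/5^3⌋ = ⌊520/125⌋ = 4
(the next term ⌊520/5^4⌋ = 0, terminating the sum). Summing: v_5(520!) = 104 + 20 + 4 = 128.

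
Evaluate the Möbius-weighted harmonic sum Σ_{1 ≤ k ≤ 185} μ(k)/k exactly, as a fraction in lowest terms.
Σ μ(k)/k = -4481120979852480116694118773007716790549280440823659912246175579060127/899557715467591630453369012945614634379252921727391775909918599930435715

Values of μ(k) for 1 ≤ k ≤ 185: μ(1) = 1, μ(2) = -1, μ(3) = -1, μ(5) = -1, μ(6) = 1, μ(7) = -1, μ(10) = 1, μ(11) = -1, μ(13) = -1, μ(14) = 1, μ(15) = 1, μ(17) = -1, μ(19) = -1, μ(21) = 1, μ(22) = 1, μ(23) = -1, μ(26) = 1, μ(29) = -1, μ(30) = -1, μ(31) = -1, μ(33) = 1, μ(34) = 1, μ(35) = 1, μ(37) = -1, μ(38) = 1, μ(39) = 1, μ(41) = -1, μ(42) = -1, μ(43) = -1, μ(46) = 1, μ(47) = -1, μ(51) = 1, μ(53) = -1, μ(55) = 1, μ(57) = 1, μ(58) = 1, μ(59) = -1, μ(61) = -1, μ(62) = 1, μ(65) = 1, μ(66) = -1, μ(67) = -1, μ(69) = 1, μ(70) = -1, μ(71) = -1, μ(73) = -1, μ(74) = 1, μ(77) = 1, μ(78) = -1, μ(79) = -1, μ(82) = 1, μ(83) = -1, μ(85) = 1, μ(86) = 1, μ(87) = 1, μ(89) = -1, μ(91) = 1, μ(93) = 1, μ(94) = 1, μ(95) = 1, μ(97) = -1, μ(101) = -1, μ(102) = -1, μ(103) = -1, μ(105) = -1, μ(106) = 1, μ(107) = -1, μ(109) = -1, μ(110) = -1, μ(111) = 1, μ(113) = -1, μ(114) = -1, μ(115) = 1, μ(118) = 1, μ(119) = 1, μ(122) = 1, μ(123) = 1, μ(127) = -1, μ(129) = 1, μ(130) = -1, μ(131) = -1, μ(133) = 1, μ(134) = 1, μ(137) = -1, μ(138) = -1, μ(139) = -1, μ(141) = 1, μ(142) = 1, μ(143) = 1, μ(145) = 1, μ(146) = 1, μ(149) = -1, μ(151) = -1, μ(154) = -1, μ(155) = 1, μ(157) = -1, μ(158) = 1, μ(159) = 1, μ(161) = 1, μ(163) = -1, μ(165) = -1, μ(166) = 1, μ(167) = -1, μ(170) = -1, μ(173) = -1, μ(174) = -1, μ(177) = 1, μ(178) = 1, μ(179) = -1, μ(181) = -1, μ(182) = -1, μ(183) = 1, μ(185) = 1, with μ = 0 on non-squarefree integers. Summing μ(k)/k for k where μ(k) ≠ 0 gives -4481120979852480116694118773007716790549280440823659912246175579060127/899557715467591630453369012945614634379252921727391775909918599930435715 ≈ -0.0050. (PNT ⟺ this sum → 0 as n → ∞.)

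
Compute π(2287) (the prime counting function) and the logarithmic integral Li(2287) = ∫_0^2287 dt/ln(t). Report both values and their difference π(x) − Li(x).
π(2287) = 340;  Li(2287) ≈ 352.23;  π(x) − Li(x) ≈ -12.23.

Direct count of primes ≤ 2287 gives π(2287) = 340. Numerical evaluation of the logarithmic integral gives Li(2287) ≈ 352.23. The difference π(x) − Li(x) ≈ -12.23 is typically negative for small/moderate x (Li(x) overestimates), though Littlewood's theorem shows this sign changes infinitely often.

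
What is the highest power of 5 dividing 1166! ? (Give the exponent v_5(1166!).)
v_5(1166!) = 289

Legendre's formula: v_p(n!) = Σ_{k ≥ 1} ⌊n / p^k⌋. For p = 5, n = 1166, the terms are:
  ⌊1166/5^1⌋ = ⌊1166/5⌋ = 233
  ⌊1166/5^2⌋ = ⌊1166/25⌋ = 46
  ⌊1166/5^3⌋ = ⌊1166/125⌋ = 9
  ⌊1166/5^4⌋ = ⌊1166/625⌋ = 1
(the next term ⌊1166/5^5⌋ = 0, terminating the sum). Summing: v_5(1166!) = 233 + 46 + 9 + 1 = 289.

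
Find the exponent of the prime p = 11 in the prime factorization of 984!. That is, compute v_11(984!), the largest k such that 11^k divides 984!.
v_11(984!) = 97

Legendre's formula: v_p(n!) = Σ_{k ≥ 1} ⌊n / p^k⌋. For p = 11, n = 984, the terms are:
  ⌊984/11^1⌋ = ⌊984/11⌋ = 89
  ⌊984/11^2⌋ = ⌊984/121⌋ = 8
(the next term ⌊984/11^3⌋ = 0, terminating the sum). Summing: v_11(984!) = 89 + 8 = 97.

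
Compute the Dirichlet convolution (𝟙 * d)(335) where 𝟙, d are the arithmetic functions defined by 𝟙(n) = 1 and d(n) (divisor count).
(𝟙 * d)(335) = 9

Divisors of 335: [1, 5, 67, 335]. For each d | 335:
  d = 1: 𝟙(1) · d(335/1) = 1 · 4 = 4
  d = 5: 𝟙(5) · d(335/5) = 1 · 2 = 2
  d = 67: 𝟙(67) · d(335/67) = 1 · 2 = 2
  d = 335: 𝟙(335) · d(335/335) = 1 · 1 = 1
Summing: (𝟙 * d)(335) = 4 + 2 + 2 + 1 = 9.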